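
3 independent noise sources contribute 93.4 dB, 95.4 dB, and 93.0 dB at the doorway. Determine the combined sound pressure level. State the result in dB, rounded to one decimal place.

Incoherent sources combine by intensity addition: L_total = 10·log₁₀(Σ 10^(L_i/10)).
Σ 10^(L/10) = 10^(93.4/10) + 10^(95.4/10) + 10^(93.0/10) = 7.650e+09.
L_total = 10·log₁₀(7.650e+09) = 98.84 dB.

98.8 dB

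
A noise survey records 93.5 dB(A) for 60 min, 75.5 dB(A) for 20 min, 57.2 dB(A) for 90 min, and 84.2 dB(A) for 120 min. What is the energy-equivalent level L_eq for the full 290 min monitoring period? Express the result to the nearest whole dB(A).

The energy average is taken in the linear domain: L_eq = 10·log₁₀[(Σ tᵢ·10^(Lᵢ/10))/T], T = 290 min.
Σ tᵢ·10^(Lᵢ/10) = 60·10^(93.5/10) + 20·10^(75.5/10) + 90·10^(57.2/10) + 120·10^(84.2/10) = 1.666e+11.
L_eq = 10·log₁₀(1.666e+11/290) = 87.59 dB(A).

88 dB(A)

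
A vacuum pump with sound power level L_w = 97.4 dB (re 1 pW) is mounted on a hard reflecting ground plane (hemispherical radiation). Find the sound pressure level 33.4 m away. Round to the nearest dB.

The power spreads over a hemisphere of area 2π·r², so L_p = L_w − 10·log₁₀(2π·r²).
2π·r² = 7009 m², 10·log₁₀ of that is 38.457 dB.
L_p = 97.4 − 38.457 = 58.94 dB.

59 dB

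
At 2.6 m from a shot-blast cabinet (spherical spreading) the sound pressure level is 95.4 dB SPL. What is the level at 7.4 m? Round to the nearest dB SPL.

Spherical spreading from a point source gives a 20·log₁₀(r₂/r₁) drop.
L₂ = 95.4 − 20·log₁₀(7.4/2.6) = 95.4 − 9.085 = 86.31 dB SPL.

86 dB SPL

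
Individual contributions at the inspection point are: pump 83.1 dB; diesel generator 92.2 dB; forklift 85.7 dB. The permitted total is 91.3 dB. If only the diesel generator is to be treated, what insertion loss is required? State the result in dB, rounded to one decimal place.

3.3 dB

Everything except the diesel generator sums to 10^(83.1/10) + 10^(85.7/10) = 5.757e+08 in linear terms, 87.60 dB.
To meet 91.3 dB overall, the treated diesel generator may contribute at most 10^(91.3/10) − 5.757e+08 = 7.733e+08, i.e. 88.88 dB.
So the diesel generator must be reduced from 92.2 to 88.88 dB: IL = 3.32 dB.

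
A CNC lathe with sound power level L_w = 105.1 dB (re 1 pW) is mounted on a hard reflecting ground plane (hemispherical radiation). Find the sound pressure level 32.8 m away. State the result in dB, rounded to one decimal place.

L_p = L_w − 10·log₁₀(2π·r²) with r = 32.8 m.
2π·r² = 6760 m², 10·log₁₀ of that is 38.299 dB.
L_p = 105.1 − 38.299 = 66.80 dB.

66.8 dB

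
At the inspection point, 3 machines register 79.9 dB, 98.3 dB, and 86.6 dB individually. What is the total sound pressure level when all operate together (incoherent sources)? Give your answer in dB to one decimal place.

For uncorrelated sources the intensities add, so convert each level to linear form, sum, and take 10·log₁₀ of the total.
Σ 10^(L/10) = 10^(79.9/10) + 10^(98.3/10) + 10^(86.6/10) = 7.316e+09.
L_total = 10·log₁₀(7.316e+09) = 98.64 dB.

98.6 dB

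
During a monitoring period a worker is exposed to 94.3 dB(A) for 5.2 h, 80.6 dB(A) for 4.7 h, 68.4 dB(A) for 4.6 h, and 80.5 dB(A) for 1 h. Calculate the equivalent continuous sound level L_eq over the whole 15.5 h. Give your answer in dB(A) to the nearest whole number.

L_eq = 10·log₁₀[(1/T)·Σ tᵢ·10^(Lᵢ/10)] with T = 15.5 h.
Σ tᵢ·10^(Lᵢ/10) = 5.2·10^(94.3/10) + 4.7·10^(80.6/10) + 4.6·10^(68.4/10) + 1·10^(80.5/10) = 1.468e+10.
L_eq = 10·log₁₀(1.468e+10/15.5) = 89.76 dB(A).

90 dB(A)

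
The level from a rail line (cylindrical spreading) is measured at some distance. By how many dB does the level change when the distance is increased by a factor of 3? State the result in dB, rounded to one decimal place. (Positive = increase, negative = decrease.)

With cylindrical spreading the level changes by −10·log₁₀(r₂/r₁).
ΔL = −10·log₁₀(3) = -4.77 dB.

-4.8 dB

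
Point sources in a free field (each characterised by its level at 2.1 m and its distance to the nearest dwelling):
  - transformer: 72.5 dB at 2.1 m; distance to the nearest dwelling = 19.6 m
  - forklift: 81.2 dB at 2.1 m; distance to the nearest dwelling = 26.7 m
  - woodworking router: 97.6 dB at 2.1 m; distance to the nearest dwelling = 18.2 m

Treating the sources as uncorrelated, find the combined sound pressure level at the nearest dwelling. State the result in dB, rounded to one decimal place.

Propagate each source to the receiver with L = L_ref − 20·log₁₀(r/r_ref), then add intensities.
transformer: 72.5 − 20·log₁₀(19.6/2.1) = 72.5 − 19.40 = 53.10 dB.
forklift: 81.2 − 20·log₁₀(26.7/2.1) = 81.2 − 22.09 = 59.11 dB.
woodworking router: 97.6 − 20·log₁₀(18.2/2.1) = 97.6 − 18.76 = 78.84 dB.
Σ 10^(L/10) = 7.763e+07 → L_total = 10·log₁₀(7.763e+07) = 78.90 dB.

78.9 dB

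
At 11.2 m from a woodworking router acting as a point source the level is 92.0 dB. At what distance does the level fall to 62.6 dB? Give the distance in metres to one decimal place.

Point-source spreading drops the level by 20·log₁₀(r₂/r₁); inverting, r₂/r₁ = 10^(ΔL/20).
r₂ = 11.2·10^((92.0−62.6)/20) = 11.2·10^(29.4/20) = 330.54 m.

330.5 m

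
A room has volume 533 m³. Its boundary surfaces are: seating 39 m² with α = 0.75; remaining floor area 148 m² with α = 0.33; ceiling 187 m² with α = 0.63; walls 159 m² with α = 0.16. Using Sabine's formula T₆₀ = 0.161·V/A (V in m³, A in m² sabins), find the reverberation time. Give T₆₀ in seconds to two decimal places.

Summing Sᵢαᵢ: 39·0.75 + 148·0.33 + 187·0.63 + 159·0.16 = 221.34 m².
T₆₀ = 0.161·V/A = 0.161·533/221.34 = 0.388 s.

0.39 s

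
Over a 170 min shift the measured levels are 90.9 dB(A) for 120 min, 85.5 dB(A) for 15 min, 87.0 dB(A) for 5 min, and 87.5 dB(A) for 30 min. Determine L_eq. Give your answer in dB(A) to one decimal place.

The energy average is taken in the linear domain: L_eq = 10·log₁₀[(Σ tᵢ·10^(Lᵢ/10))/T], T = 170 min.
Σ tᵢ·10^(Lᵢ/10) = 120·10^(90.9/10) + 15·10^(85.5/10) + 5·10^(87.0/10) + 30·10^(87.5/10) = 1.723e+11.
L_eq = 10·log₁₀(1.723e+11/170) = 90.06 dB(A).

90.1 dB(A)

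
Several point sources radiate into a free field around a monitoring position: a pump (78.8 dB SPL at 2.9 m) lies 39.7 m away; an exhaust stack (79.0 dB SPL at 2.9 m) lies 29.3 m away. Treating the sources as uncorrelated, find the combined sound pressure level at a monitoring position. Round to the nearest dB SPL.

Apply inverse-square spreading to bring every level to the receiver, then sum 10^(L/10).
pump: 78.8 − 20·log₁₀(39.7/2.9) = 78.8 − 22.73 = 56.07 dB SPL.
exhaust stack: 79.0 − 20·log₁₀(29.3/2.9) = 79.0 − 20.09 = 58.91 dB SPL.
Σ 10^(L/10) = 1.183e+06 → L_total = 10·log₁₀(1.183e+06) = 60.73 dB SPL.

61 dB SPL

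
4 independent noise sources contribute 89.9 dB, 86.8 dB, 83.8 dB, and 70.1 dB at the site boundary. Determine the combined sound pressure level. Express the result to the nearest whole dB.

Incoherent sources combine by intensity addition: L_total = 10·log₁₀(Σ 10^(L_i/10)).
Σ 10^(L/10) = 10^(89.9/10) + 10^(86.8/10) + 10^(83.8/10) + 10^(70.1/10) = 1.706e+09.
L_total = 10·log₁₀(1.706e+09) = 92.32 dB.

92 dB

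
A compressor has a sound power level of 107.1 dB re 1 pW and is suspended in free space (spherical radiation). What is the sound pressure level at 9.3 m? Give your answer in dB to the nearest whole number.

77 dB

L_p = L_w − 10·log₁₀(4π·r²) with r = 9.3 m.
4π·r² = 1087 m², 10·log₁₀ of that is 30.362 dB.
L_p = 107.1 − 30.362 = 76.74 dB.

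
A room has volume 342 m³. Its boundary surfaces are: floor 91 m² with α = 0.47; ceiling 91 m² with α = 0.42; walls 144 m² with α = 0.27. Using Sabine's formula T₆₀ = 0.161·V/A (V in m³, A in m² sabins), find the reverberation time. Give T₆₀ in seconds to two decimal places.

0.46 s

A = Σ Sᵢαᵢ = 91·0.47 + 91·0.42 + 144·0.27 = 119.87 m².
T₆₀ = 0.161·V/A = 0.161·342/119.87 = 0.459 s.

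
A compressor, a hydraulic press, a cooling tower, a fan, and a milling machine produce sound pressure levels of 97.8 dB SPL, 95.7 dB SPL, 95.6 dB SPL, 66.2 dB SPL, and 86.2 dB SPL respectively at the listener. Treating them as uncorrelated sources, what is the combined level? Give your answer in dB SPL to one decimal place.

101.4 dB SPL

For uncorrelated sources the intensities add, so convert each level to linear form, sum, and take 10·log₁₀ of the total.
Σ 10^(L/10) = 10^(97.8/10) + 10^(95.7/10) + 10^(95.6/10) + 10^(66.2/10) + 10^(86.2/10) = 1.379e+10.
L_total = 10·log₁₀(1.379e+10) = 101.40 dB SPL.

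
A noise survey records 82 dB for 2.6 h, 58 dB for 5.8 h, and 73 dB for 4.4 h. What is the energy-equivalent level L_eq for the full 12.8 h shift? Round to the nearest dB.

Weight each interval's intensity by its duration and average over T = 12.8 h:
Σ tᵢ·10^(Lᵢ/10) = 2.6·10^(82/10) + 5.8·10^(58/10) + 4.4·10^(73/10) = 5.035e+08.
L_eq = 10·log₁₀(5.035e+08/12.8) = 75.95 dB.

76 dB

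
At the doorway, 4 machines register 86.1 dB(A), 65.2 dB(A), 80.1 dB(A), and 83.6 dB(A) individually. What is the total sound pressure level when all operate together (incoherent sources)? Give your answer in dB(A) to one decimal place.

88.7 dB(A)

For uncorrelated sources the intensities add, so convert each level to linear form, sum, and take 10·log₁₀ of the total.
Σ 10^(L/10) = 10^(86.1/10) + 10^(65.2/10) + 10^(80.1/10) + 10^(83.6/10) = 7.421e+08.
L_total = 10·log₁₀(7.421e+08) = 88.70 dB(A).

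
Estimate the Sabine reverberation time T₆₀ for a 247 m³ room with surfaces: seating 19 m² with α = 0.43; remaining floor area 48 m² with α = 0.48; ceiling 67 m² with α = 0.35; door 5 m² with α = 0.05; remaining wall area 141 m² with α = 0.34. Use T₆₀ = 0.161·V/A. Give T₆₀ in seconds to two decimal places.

Total absorption A = 19·0.43 + 48·0.48 + 67·0.35 + 5·0.05 + 141·0.34 = 102.85 m² sabins.
T₆₀ = 0.161·V/A = 0.161·247/102.85 = 0.387 s.

0.39 s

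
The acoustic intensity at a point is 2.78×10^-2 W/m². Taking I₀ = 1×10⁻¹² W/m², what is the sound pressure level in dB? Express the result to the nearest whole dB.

104 dB

Dividing by I₀ shifts the exponent by 12: I/I₀ = 2.78×10^10.
L = 10·(0.4440 + 10) = 104.44 dB.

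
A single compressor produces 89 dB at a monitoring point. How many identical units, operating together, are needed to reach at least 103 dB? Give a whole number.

26

N identical sources give L₁ + 10·log₁₀ N, so require 10·log₁₀ N ≥ 103 − 89 = 14.0 dB.
N ≥ 10^(14.0/10) = 25.119, so N = 26.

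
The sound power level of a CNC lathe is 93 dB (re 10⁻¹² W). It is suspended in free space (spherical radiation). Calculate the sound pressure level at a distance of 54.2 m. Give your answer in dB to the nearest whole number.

Free-field spherical radiation: L_p = L_w − 10·log₁₀(4π·r²), r = 54.2 m.
4π·r² = 3.692e+04 m², 10·log₁₀ of that is 45.672 dB.
L_p = 93 − 45.672 = 47.33 dB.

47 dB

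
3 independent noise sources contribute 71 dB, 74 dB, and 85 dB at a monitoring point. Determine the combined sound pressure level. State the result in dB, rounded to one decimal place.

For uncorrelated sources the intensities add, so convert each level to linear form, sum, and take 10·log₁₀ of the total.
Σ 10^(L/10) = 10^(71/10) + 10^(74/10) + 10^(85/10) = 3.539e+08.
L_total = 10·log₁₀(3.539e+08) = 85.49 dB.

85.5 dB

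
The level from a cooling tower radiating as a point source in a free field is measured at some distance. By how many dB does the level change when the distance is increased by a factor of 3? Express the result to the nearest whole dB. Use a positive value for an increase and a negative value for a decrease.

A point source loses 6 dB per doubling of distance; generally ΔL = −20·log₁₀(r₂/r₁).
ΔL = −20·log₁₀(3) = -9.54 dB.

-10 dB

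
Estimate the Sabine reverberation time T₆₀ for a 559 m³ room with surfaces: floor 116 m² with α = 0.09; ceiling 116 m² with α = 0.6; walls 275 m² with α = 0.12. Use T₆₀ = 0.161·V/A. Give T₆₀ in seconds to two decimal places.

0.80 s

A = Σ Sᵢαᵢ = 116·0.09 + 116·0.6 + 275·0.12 = 113.04 m².
T₆₀ = 0.161·V/A = 0.161·559/113.04 = 0.796 s.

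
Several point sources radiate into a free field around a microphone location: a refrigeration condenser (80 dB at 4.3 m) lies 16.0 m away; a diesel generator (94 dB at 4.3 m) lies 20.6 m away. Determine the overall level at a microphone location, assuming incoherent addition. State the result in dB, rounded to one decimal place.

First find each source's level at the receiver (point-source: −20·log₁₀(r/r_ref)), then combine on an intensity basis.
refrigeration condenser: 80 − 20·log₁₀(16.0/4.3) = 80 − 11.41 = 68.59 dB.
diesel generator: 94 − 20·log₁₀(20.6/4.3) = 94 − 13.61 = 80.39 dB.
Σ 10^(L/10) = 1.167e+08 → L_total = 10·log₁₀(1.167e+08) = 80.67 dB.

80.7 dB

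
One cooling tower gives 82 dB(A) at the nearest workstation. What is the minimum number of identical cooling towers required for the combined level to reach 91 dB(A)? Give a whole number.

N identical sources give L₁ + 10·log₁₀ N, so require 10·log₁₀ N ≥ 91 − 82 = 9.0 dB.
N ≥ 10^(9.0/10) = 7.943, so N = 8.

8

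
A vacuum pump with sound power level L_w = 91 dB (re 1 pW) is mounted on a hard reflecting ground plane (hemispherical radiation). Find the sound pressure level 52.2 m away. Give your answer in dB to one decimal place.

L_p = L_w − 10·log₁₀(2π·r²) with r = 52.2 m.
2π·r² = 1.712e+04 m², 10·log₁₀ of that is 42.335 dB.
L_p = 91 − 42.335 = 48.66 dB.

48.7 dB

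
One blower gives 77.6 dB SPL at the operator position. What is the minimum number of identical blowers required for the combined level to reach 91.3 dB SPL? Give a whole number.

The shortfall is 91.3 − 77.6 = 13.7 dB, and N units add 10·log₁₀ N, so need 10·log₁₀ N ≥ 13.7.
N ≥ 10^(13.7/10) = 23.442, so N = 24.

24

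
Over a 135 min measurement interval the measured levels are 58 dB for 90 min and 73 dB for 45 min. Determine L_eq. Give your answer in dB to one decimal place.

L_eq = 10·log₁₀[(1/T)·Σ tᵢ·10^(Lᵢ/10)] with T = 135 min.
Σ tᵢ·10^(Lᵢ/10) = 90·10^(58/10) + 45·10^(73/10) = 9.547e+08.
L_eq = 10·log₁₀(9.547e+08/135) = 68.50 dB.

68.5 dB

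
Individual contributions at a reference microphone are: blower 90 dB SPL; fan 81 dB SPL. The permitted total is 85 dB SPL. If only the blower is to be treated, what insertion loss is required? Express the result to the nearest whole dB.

Everything except the blower sums to 10^(81/10) = 1.259e+08 in linear terms, 81.00 dB SPL.
To meet 85 dB SPL overall, the treated blower may contribute at most 10^(85/10) − 1.259e+08 = 1.903e+08, i.e. 82.80 dB SPL.
So the blower must be reduced from 90 to 82.80 dB SPL: IL = 7.20 dB.

7 dB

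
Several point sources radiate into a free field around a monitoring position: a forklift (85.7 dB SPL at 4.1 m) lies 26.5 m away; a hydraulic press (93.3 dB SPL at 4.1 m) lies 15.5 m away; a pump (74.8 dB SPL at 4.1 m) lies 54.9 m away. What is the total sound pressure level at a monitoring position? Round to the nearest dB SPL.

First find each source's level at the receiver (point-source: −20·log₁₀(r/r_ref)), then combine on an intensity basis.
forklift: 85.7 − 20·log₁₀(26.5/4.1) = 85.7 − 16.21 = 69.49 dB SPL.
hydraulic press: 93.3 − 20·log₁₀(15.5/4.1) = 93.3 − 11.55 = 81.75 dB SPL.
pump: 74.8 − 20·log₁₀(54.9/4.1) = 74.8 − 22.54 = 52.26 dB SPL.
Σ 10^(L/10) = 1.587e+08 → L_total = 10·log₁₀(1.587e+08) = 82.00 dB SPL.

82 dB SPL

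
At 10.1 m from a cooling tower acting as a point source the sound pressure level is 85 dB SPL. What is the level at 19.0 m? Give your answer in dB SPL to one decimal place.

Spherical spreading from a point source gives a 20·log₁₀(r₂/r₁) drop.
L₂ = 85 − 20·log₁₀(19.0/10.1) = 85 − 5.489 = 79.51 dB SPL.

79.5 dB SPL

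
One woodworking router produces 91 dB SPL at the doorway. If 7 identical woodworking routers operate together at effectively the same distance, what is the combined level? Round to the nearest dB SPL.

99 dB SPL

L_total = L₁ + 10·log₁₀ N for N identical incoherent sources.
L_total = 91 + 10·log₁₀(7) = 91 + 8.451 = 99.45 dB SPL.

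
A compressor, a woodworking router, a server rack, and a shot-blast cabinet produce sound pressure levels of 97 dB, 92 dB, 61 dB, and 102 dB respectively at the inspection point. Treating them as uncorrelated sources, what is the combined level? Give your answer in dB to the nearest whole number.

Incoherent sources combine by intensity addition: L_total = 10·log₁₀(Σ 10^(L_i/10)).
Σ 10^(L/10) = 10^(97/10) + 10^(92/10) + 10^(61/10) + 10^(102/10) = 2.245e+10.
L_total = 10·log₁₀(2.245e+10) = 103.51 dB.

104 dB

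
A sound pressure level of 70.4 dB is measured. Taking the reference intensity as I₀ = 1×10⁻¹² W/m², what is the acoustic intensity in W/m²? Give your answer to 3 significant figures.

1.10e-05 W/m²

L = 10·log₁₀(I/I₀) ⇒ I = I₀·10^(L/10) = 10⁻¹² × 10^7.04.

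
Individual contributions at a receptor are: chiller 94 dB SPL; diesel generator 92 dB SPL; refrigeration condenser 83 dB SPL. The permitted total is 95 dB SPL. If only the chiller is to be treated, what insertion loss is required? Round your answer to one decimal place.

2.6 dB

The untreated sources together contribute 10^(92/10) + 10^(83/10) = 1.784e+09, i.e. 92.51 dB SPL.
The limit corresponds to 10^(95/10) = 3.162e+09; subtracting the fixed part leaves 1.378e+09 for the chiller, i.e. 91.39 dB SPL.
Required insertion loss = 94 − 91.39 = 2.61 dB.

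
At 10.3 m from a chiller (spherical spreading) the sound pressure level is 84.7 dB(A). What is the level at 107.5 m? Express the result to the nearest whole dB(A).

64 dB(A)

For a point source, L₂ = L₁ − 20·log₁₀(r₂/r₁).
L₂ = 84.7 − 20·log₁₀(107.5/10.3) = 84.7 − 20.371 = 64.33 dB(A).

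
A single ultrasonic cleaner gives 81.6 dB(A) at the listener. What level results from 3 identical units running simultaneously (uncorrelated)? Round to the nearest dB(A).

86 dB(A)

N identical incoherent sources raise the level by 10·log₁₀ N.
L_total = 81.6 + 10·log₁₀(3) = 81.6 + 4.771 = 86.37 dB(A).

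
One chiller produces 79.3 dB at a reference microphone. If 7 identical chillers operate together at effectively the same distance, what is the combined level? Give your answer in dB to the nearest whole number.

88 dB

L_total = L₁ + 10·log₁₀ N for N identical incoherent sources.
L_total = 79.3 + 10·log₁₀(7) = 79.3 + 8.451 = 87.75 dB.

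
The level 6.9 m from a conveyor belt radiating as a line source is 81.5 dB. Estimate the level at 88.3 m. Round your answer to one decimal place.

70.4 dB

Line-source attenuation: ΔL = 10·log₁₀(r₂/r₁) = 10·log₁₀(88.3/6.9) = 11.071 dB.
L₂ = 81.5 − 10·log₁₀(88.3/6.9) = 81.5 − 11.071 = 70.43 dB.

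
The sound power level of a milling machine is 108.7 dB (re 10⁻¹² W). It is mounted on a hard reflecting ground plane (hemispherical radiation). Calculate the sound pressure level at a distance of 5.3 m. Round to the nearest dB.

The power spreads over a hemisphere of area 2π·r², so L_p = L_w − 10·log₁₀(2π·r²).
2π·r² = 176.5 m², 10·log₁₀ of that is 22.467 dB.
L_p = 108.7 − 22.467 = 86.23 dB.

86 dB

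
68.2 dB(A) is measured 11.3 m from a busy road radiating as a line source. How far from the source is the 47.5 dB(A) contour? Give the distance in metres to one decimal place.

The 20.7 dB drop corresponds to a distance ratio of 10^(20.7/10) for a line source.
r₂ = 11.3·10^((68.2−47.5)/10) = 11.3·10^(20.7/10) = 1327.63 m.

1327.6 m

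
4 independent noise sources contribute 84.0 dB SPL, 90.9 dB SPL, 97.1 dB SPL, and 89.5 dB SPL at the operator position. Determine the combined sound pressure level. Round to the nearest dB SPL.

99 dB SPL

For uncorrelated sources the intensities add, so convert each level to linear form, sum, and take 10·log₁₀ of the total.
Σ 10^(L/10) = 10^(84.0/10) + 10^(90.9/10) + 10^(97.1/10) + 10^(89.5/10) = 7.501e+09.
L_total = 10·log₁₀(7.501e+09) = 98.75 dB SPL.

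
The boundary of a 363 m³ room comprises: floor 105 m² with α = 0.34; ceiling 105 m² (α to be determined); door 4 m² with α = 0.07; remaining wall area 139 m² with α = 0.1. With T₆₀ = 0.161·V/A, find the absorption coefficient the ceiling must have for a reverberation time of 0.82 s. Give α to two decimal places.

0.20

A = 0.161·V/T₆₀ = 0.161·363/0.82 = 71.27 m² sabins.
Absorption from the other surfaces = 105·0.34 + 4·0.07 + 139·0.1 = 49.88 m², so the ceiling must supply 21.39 m² over 105 m².
α = 21.39/105 = 0.204.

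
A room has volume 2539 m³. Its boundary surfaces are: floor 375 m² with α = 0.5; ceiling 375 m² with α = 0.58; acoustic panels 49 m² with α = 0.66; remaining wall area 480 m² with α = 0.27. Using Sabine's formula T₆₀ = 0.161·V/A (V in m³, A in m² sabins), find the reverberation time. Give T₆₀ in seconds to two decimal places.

0.72 s

A = Σ Sᵢαᵢ = 375·0.5 + 375·0.58 + 49·0.66 + 480·0.27 = 566.94 m².
T₆₀ = 0.161·V/A = 0.161·2539/566.94 = 0.721 s.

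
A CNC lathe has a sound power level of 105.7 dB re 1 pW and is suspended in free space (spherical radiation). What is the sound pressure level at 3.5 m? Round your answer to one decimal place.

83.8 dB

Free-field spherical radiation: L_p = L_w − 10·log₁₀(4π·r²), r = 3.5 m.
4π·r² = 153.9 m², 10·log₁₀ of that is 21.873 dB.
L_p = 105.7 − 21.873 = 83.83 dB.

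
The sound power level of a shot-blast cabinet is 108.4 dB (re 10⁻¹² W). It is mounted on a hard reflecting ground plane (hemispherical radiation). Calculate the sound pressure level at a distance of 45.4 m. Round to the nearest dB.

67 dB

The power spreads over a hemisphere of area 2π·r², so L_p = L_w − 10·log₁₀(2π·r²).
2π·r² = 1.295e+04 m², 10·log₁₀ of that is 41.123 dB.
L_p = 108.4 − 41.123 = 67.28 dB.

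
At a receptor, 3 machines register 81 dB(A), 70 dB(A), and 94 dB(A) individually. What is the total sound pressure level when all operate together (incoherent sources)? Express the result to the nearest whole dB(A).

94 dB(A)

Incoherent sources combine by intensity addition: L_total = 10·log₁₀(Σ 10^(L_i/10)).
Σ 10^(L/10) = 10^(81/10) + 10^(70/10) + 10^(94/10) = 2.648e+09.
L_total = 10·log₁₀(2.648e+09) = 94.23 dB(A).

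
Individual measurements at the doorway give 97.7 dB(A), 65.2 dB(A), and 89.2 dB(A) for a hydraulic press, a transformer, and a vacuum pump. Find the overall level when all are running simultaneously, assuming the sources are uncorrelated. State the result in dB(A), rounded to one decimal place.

Incoherent sources combine by intensity addition: L_total = 10·log₁₀(Σ 10^(L_i/10)).
Σ 10^(L/10) = 10^(97.7/10) + 10^(65.2/10) + 10^(89.2/10) = 6.724e+09.
L_total = 10·log₁₀(6.724e+09) = 98.28 dB(A).

98.3 dB(A)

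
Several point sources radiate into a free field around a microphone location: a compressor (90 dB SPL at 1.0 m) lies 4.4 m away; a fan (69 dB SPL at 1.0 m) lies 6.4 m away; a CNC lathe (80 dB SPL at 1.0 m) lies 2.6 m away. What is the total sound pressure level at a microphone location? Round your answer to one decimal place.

First find each source's level at the receiver (point-source: −20·log₁₀(r/r_ref)), then combine on an intensity basis.
compressor: 90 − 20·log₁₀(4.4/1.0) = 90 − 12.87 = 77.13 dB SPL.
fan: 69 − 20·log₁₀(6.4/1.0) = 69 − 16.12 = 52.88 dB SPL.
CNC lathe: 80 − 20·log₁₀(2.6/1.0) = 80 − 8.30 = 71.70 dB SPL.
Σ 10^(L/10) = 6.664e+07 → L_total = 10·log₁₀(6.664e+07) = 78.24 dB SPL.

78.2 dB SPL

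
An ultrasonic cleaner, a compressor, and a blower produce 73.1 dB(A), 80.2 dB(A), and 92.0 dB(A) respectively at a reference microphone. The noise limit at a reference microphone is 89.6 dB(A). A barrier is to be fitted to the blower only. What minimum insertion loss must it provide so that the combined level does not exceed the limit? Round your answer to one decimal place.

The untreated sources together contribute 10^(73.1/10) + 10^(80.2/10) = 1.251e+08, i.e. 80.97 dB(A).
To meet 89.6 dB(A) overall, the treated blower may contribute at most 10^(89.6/10) − 1.251e+08 = 7.869e+08, i.e. 88.96 dB(A).
So the blower must be reduced from 92.0 to 88.96 dB(A): IL = 3.04 dB.

3.0 dB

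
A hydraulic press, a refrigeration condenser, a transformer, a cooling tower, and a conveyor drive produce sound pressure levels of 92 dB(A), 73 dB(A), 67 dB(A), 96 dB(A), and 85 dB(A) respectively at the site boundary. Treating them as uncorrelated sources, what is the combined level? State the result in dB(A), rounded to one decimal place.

For uncorrelated sources the intensities add, so convert each level to linear form, sum, and take 10·log₁₀ of the total.
Σ 10^(L/10) = 10^(92/10) + 10^(73/10) + 10^(67/10) + 10^(96/10) + 10^(85/10) = 5.907e+09.
L_total = 10·log₁₀(5.907e+09) = 97.71 dB(A).

97.7 dB(A)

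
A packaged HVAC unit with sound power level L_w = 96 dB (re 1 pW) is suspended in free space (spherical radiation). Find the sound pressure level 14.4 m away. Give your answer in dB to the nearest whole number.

62 dB

The power spreads over a sphere of area 4π·r², so L_p = L_w − 10·log₁₀(4π·r²).
4π·r² = 2606 m², 10·log₁₀ of that is 34.159 dB.
L_p = 96 − 34.159 = 61.84 dB.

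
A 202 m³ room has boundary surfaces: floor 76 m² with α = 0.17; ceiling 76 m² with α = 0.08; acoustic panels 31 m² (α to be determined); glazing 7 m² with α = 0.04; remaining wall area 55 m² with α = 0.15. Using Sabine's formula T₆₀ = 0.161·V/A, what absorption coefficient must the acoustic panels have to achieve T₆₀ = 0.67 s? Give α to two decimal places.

0.68

From T₆₀ = 0.161·V/A, the target T₆₀ = 0.67 s needs A = 0.161·202/0.67 = 48.54 m².
Absorption from the other surfaces = 76·0.17 + 76·0.08 + 7·0.04 + 55·0.15 = 27.53 m², so the acoustic panels must supply 21.01 m² over 31 m².
α = 21.01/31 = 0.678.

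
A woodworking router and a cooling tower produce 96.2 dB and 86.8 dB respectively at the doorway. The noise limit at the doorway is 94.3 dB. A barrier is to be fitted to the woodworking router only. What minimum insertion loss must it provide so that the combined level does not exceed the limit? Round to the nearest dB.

3 dB

Fixed contribution from the other source: Σ 10^(L/10) = 10^(86.8/10) = 4.786e+08 (86.80 dB).
To meet 94.3 dB overall, the treated woodworking router may contribute at most 10^(94.3/10) − 4.786e+08 = 2.213e+09, i.e. 93.45 dB.
Required insertion loss = 96.2 − 93.45 = 2.75 dB.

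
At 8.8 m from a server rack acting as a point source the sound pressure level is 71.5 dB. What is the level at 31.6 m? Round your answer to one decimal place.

Point-source attenuation: ΔL = 20·log₁₀(r₂/r₁) = 20·log₁₀(31.6/8.8) = 11.104 dB.
L₂ = 71.5 − 20·log₁₀(31.6/8.8) = 71.5 − 11.104 = 60.40 dB.

60.4 dB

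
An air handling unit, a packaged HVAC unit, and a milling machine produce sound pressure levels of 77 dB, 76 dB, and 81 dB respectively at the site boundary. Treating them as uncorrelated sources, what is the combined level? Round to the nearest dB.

83 dB

For uncorrelated sources the intensities add, so convert each level to linear form, sum, and take 10·log₁₀ of the total.
Σ 10^(L/10) = 10^(77/10) + 10^(76/10) + 10^(81/10) = 2.158e+08.
L_total = 10·log₁₀(2.158e+08) = 83.34 dB.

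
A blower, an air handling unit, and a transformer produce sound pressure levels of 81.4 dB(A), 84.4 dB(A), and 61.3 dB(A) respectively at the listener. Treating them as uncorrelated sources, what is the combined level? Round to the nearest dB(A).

86 dB(A)

For uncorrelated sources the intensities add, so convert each level to linear form, sum, and take 10·log₁₀ of the total.
Σ 10^(L/10) = 10^(81.4/10) + 10^(84.4/10) + 10^(61.3/10) = 4.148e+08.
L_total = 10·log₁₀(4.148e+08) = 86.18 dB(A).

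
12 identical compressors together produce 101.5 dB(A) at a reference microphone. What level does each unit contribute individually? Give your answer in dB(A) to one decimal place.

Dividing the total intensity by 12 lowers the level by 10·log₁₀ 12 = 10.792 dB: L₁ = 101.5 − 10.792.

90.7 dB(A)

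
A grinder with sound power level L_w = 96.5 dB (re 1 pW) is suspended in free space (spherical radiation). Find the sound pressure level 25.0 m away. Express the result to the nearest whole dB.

58 dB

Free-field spherical radiation: L_p = L_w − 10·log₁₀(4π·r²), r = 25.0 m.
4π·r² = 7854 m², 10·log₁₀ of that is 38.951 dB.
L_p = 96.5 − 38.951 = 57.55 dB.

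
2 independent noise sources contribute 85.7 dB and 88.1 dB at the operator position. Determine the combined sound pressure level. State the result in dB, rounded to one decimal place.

For uncorrelated sources the intensities add, so convert each level to linear form, sum, and take 10·log₁₀ of the total.
Σ 10^(L/10) = 10^(85.7/10) + 10^(88.1/10) = 1.017e+09.
L_total = 10·log₁₀(1.017e+09) = 90.07 dB.

90.1 dB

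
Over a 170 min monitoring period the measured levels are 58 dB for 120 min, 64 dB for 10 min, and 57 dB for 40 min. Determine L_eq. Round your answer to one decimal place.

The energy average is taken in the linear domain: L_eq = 10·log₁₀[(Σ tᵢ·10^(Lᵢ/10))/T], T = 170 min.
Σ tᵢ·10^(Lᵢ/10) = 120·10^(58/10) + 10·10^(64/10) + 40·10^(57/10) = 1.209e+08.
L_eq = 10·log₁₀(1.209e+08/170) = 58.52 dB.

58.5 dB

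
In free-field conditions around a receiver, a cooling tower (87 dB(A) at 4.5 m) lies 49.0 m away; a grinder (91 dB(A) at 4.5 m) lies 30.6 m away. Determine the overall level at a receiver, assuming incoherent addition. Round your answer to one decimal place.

First find each source's level at the receiver (point-source: −20·log₁₀(r/r_ref)), then combine on an intensity basis.
cooling tower: 87 − 20·log₁₀(49.0/4.5) = 87 − 20.74 = 66.26 dB(A).
grinder: 91 − 20·log₁₀(30.6/4.5) = 91 − 16.65 = 74.35 dB(A).
Σ 10^(L/10) = 3.145e+07 → L_total = 10·log₁₀(3.145e+07) = 74.98 dB(A).

75.0 dB(A)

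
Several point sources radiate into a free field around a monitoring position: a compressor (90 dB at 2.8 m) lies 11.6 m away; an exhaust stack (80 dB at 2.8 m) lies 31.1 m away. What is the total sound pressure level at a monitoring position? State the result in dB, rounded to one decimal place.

Propagate each source to the receiver with L = L_ref − 20·log₁₀(r/r_ref), then add intensities.
compressor: 90 − 20·log₁₀(11.6/2.8) = 90 − 12.35 = 77.65 dB.
exhaust stack: 80 − 20·log₁₀(31.1/2.8) = 80 − 20.91 = 59.09 dB.
Σ 10^(L/10) = 5.907e+07 → L_total = 10·log₁₀(5.907e+07) = 77.71 dB.

77.7 dB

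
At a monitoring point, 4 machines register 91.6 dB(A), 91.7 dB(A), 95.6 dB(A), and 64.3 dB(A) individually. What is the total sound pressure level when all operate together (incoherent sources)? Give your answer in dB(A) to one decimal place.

98.2 dB(A)

For uncorrelated sources the intensities add, so convert each level to linear form, sum, and take 10·log₁₀ of the total.
Σ 10^(L/10) = 10^(91.6/10) + 10^(91.7/10) + 10^(95.6/10) + 10^(64.3/10) = 6.558e+09.
L_total = 10·log₁₀(6.558e+09) = 98.17 dB(A).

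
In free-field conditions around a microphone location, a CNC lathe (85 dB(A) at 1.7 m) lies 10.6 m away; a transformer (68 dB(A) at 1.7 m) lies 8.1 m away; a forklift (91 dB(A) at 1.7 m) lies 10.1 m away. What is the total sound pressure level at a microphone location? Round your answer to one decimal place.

76.4 dB(A)

Apply inverse-square spreading to bring every level to the receiver, then sum 10^(L/10).
CNC lathe: 85 − 20·log₁₀(10.6/1.7) = 85 − 15.90 = 69.10 dB(A).
transformer: 68 − 20·log₁₀(8.1/1.7) = 68 − 13.56 = 54.44 dB(A).
forklift: 91 − 20·log₁₀(10.1/1.7) = 91 − 15.48 = 75.52 dB(A).
Σ 10^(L/10) = 4.408e+07 → L_total = 10·log₁₀(4.408e+07) = 76.44 dB(A).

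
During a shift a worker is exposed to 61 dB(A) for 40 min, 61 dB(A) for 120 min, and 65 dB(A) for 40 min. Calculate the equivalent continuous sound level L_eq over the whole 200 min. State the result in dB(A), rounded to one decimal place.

Weight each interval's intensity by its duration and average over T = 200 min:
Σ tᵢ·10^(Lᵢ/10) = 40·10^(61/10) + 120·10^(61/10) + 40·10^(65/10) = 3.279e+08.
L_eq = 10·log₁₀(3.279e+08/200) = 62.15 dB(A).

62.1 dB(A)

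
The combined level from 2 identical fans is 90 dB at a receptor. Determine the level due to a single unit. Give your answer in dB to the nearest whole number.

For N identical incoherent sources L_total = L₁ + 10·log₁₀ N, so L₁ = 90 − 10·log₁₀(2) = 90 − 3.010.

87 dB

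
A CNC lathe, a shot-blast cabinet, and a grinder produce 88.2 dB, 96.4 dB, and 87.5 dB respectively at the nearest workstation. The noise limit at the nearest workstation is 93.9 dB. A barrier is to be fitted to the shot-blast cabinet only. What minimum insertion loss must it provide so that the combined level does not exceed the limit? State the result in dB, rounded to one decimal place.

5.5 dB

Everything except the shot-blast cabinet sums to 10^(88.2/10) + 10^(87.5/10) = 1.223e+09 in linear terms, 90.87 dB.
The limit corresponds to 10^(93.9/10) = 2.455e+09; subtracting the fixed part leaves 1.232e+09 for the shot-blast cabinet, i.e. 90.90 dB.
Required insertion loss = 96.4 − 90.90 = 5.50 dB.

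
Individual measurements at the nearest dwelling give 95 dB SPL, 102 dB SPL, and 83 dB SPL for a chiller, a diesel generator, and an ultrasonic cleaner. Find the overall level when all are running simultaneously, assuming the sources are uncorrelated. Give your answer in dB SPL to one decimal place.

Incoherent sources combine by intensity addition: L_total = 10·log₁₀(Σ 10^(L_i/10)).
Σ 10^(L/10) = 10^(95/10) + 10^(102/10) + 10^(83/10) = 1.921e+10.
L_total = 10·log₁₀(1.921e+10) = 102.84 dB SPL.

102.8 dB SPL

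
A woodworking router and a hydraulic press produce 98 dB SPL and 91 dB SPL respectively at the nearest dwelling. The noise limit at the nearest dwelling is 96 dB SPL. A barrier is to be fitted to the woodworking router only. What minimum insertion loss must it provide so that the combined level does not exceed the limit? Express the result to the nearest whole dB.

4 dB

The untreated sources together contribute 10^(91/10) = 1.259e+09, i.e. 91.00 dB SPL.
To meet 96 dB SPL overall, the treated woodworking router may contribute at most 10^(96/10) − 1.259e+09 = 2.722e+09, i.e. 94.35 dB SPL.
Required insertion loss = 98 − 94.35 = 3.65 dB.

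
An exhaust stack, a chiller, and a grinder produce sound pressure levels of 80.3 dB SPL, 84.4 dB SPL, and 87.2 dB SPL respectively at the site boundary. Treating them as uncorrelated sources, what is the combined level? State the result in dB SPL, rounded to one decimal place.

For uncorrelated sources the intensities add, so convert each level to linear form, sum, and take 10·log₁₀ of the total.
Σ 10^(L/10) = 10^(80.3/10) + 10^(84.4/10) + 10^(87.2/10) = 9.074e+08.
L_total = 10·log₁₀(9.074e+08) = 89.58 dB SPL.

89.6 dB SPL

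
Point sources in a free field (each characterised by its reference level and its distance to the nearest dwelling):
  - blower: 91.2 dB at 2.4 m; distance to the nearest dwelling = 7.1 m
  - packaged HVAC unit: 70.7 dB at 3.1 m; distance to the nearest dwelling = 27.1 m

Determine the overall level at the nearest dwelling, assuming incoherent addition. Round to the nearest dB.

Propagate each source to the receiver with L = L_ref − 20·log₁₀(r/r_ref), then add intensities.
blower: 91.2 − 20·log₁₀(7.1/2.4) = 91.2 − 9.42 = 81.78 dB.
packaged HVAC unit: 70.7 − 20·log₁₀(27.1/3.1) = 70.7 − 18.83 = 51.87 dB.
Σ 10^(L/10) = 1.508e+08 → L_total = 10·log₁₀(1.508e+08) = 81.78 dB.

82 dB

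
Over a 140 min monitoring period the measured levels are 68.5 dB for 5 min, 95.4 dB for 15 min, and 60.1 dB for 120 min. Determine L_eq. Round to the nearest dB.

The energy average is taken in the linear domain: L_eq = 10·log₁₀[(Σ tᵢ·10^(Lᵢ/10))/T], T = 140 min.
Σ tᵢ·10^(Lᵢ/10) = 5·10^(68.5/10) + 15·10^(95.4/10) + 120·10^(60.1/10) = 5.217e+10.
L_eq = 10·log₁₀(5.217e+10/140) = 85.71 dB.

86 dB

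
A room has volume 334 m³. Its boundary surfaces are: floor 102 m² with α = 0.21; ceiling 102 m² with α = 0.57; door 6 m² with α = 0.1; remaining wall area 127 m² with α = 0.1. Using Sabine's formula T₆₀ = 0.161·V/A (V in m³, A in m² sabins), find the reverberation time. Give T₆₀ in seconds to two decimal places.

0.58 s

A = Σ Sᵢαᵢ = 102·0.21 + 102·0.57 + 6·0.1 + 127·0.1 = 92.86 m².
T₆₀ = 0.161 × 334 / 92.86 = 0.579 s.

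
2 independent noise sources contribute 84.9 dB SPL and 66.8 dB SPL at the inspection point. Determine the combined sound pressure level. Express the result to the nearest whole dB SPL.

85 dB SPL

Incoherent sources combine by intensity addition: L_total = 10·log₁₀(Σ 10^(L_i/10)).
Σ 10^(L/10) = 10^(84.9/10) + 10^(66.8/10) = 3.138e+08.
L_total = 10·log₁₀(3.138e+08) = 84.97 dB SPL.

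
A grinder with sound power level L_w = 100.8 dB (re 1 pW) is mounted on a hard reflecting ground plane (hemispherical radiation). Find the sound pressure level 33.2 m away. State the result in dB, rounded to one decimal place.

62.4 dB

L_p = L_w − 10·log₁₀(2π·r²) with r = 33.2 m.
2π·r² = 6926 m², 10·log₁₀ of that is 38.405 dB.
L_p = 100.8 − 38.405 = 62.40 dB.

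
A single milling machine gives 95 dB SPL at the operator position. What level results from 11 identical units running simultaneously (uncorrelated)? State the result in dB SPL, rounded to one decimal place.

With 11 equal, uncorrelated contributions the intensity is 11× that of one unit, giving a rise of 10·log₁₀ 11.
L_total = 95 + 10·log₁₀(11) = 95 + 10.414 = 105.41 dB SPL.

105.4 dB SPL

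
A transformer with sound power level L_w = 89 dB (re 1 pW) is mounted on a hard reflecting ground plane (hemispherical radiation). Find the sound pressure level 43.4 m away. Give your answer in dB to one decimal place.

48.3 dB

The power spreads over a hemisphere of area 2π·r², so L_p = L_w − 10·log₁₀(2π·r²).
2π·r² = 1.183e+04 m², 10·log₁₀ of that is 40.732 dB.
L_p = 89 − 40.732 = 48.27 dB.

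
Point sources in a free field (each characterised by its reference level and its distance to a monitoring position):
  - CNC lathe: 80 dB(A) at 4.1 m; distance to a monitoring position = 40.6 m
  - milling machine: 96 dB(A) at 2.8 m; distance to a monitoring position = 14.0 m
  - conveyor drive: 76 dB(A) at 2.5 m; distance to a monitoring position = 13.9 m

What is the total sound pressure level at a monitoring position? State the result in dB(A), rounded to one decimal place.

82.1 dB(A)

First find each source's level at the receiver (point-source: −20·log₁₀(r/r_ref)), then combine on an intensity basis.
CNC lathe: 80 − 20·log₁₀(40.6/4.1) = 80 − 19.91 = 60.09 dB(A).
milling machine: 96 − 20·log₁₀(14.0/2.8) = 96 − 13.98 = 82.02 dB(A).
conveyor drive: 76 − 20·log₁₀(13.9/2.5) = 76 − 14.90 = 61.10 dB(A).
Σ 10^(L/10) = 1.616e+08 → L_total = 10·log₁₀(1.616e+08) = 82.08 dB(A).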